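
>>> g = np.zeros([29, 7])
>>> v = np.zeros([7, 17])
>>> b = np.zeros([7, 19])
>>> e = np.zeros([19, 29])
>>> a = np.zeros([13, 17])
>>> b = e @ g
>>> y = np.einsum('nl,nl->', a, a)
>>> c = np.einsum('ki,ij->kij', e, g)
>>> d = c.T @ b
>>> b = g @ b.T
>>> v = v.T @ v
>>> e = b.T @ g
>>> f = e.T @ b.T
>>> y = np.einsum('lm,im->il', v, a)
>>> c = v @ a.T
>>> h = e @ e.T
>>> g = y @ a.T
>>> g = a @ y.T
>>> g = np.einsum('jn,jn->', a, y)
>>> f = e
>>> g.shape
()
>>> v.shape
(17, 17)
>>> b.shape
(29, 19)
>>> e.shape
(19, 7)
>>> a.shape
(13, 17)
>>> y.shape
(13, 17)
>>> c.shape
(17, 13)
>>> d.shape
(7, 29, 7)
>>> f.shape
(19, 7)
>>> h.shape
(19, 19)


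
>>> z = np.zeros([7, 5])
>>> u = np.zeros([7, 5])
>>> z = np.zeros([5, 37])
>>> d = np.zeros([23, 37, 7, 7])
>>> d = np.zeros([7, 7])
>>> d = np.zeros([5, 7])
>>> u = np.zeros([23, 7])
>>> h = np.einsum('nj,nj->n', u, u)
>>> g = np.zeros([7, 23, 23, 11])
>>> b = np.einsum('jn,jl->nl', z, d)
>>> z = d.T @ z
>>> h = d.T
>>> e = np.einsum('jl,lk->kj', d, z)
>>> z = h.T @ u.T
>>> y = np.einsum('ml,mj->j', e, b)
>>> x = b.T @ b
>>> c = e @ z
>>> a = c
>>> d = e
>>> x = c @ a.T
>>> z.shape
(5, 23)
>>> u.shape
(23, 7)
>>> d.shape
(37, 5)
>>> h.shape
(7, 5)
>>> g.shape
(7, 23, 23, 11)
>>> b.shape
(37, 7)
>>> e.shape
(37, 5)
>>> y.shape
(7,)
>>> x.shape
(37, 37)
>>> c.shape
(37, 23)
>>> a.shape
(37, 23)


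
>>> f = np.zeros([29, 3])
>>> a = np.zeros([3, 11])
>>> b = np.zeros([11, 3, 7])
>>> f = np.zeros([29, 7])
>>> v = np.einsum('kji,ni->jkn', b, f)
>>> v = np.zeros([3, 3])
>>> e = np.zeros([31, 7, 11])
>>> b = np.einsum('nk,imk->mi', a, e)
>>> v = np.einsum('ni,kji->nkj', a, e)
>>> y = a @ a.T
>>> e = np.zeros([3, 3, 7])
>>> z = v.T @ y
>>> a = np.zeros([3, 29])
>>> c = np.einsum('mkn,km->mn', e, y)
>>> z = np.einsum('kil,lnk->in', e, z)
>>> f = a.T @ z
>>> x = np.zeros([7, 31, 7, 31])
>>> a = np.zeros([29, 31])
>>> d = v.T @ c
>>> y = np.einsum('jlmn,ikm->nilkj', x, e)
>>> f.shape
(29, 31)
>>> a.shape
(29, 31)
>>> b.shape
(7, 31)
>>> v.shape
(3, 31, 7)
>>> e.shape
(3, 3, 7)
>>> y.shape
(31, 3, 31, 3, 7)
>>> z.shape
(3, 31)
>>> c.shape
(3, 7)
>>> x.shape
(7, 31, 7, 31)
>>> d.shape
(7, 31, 7)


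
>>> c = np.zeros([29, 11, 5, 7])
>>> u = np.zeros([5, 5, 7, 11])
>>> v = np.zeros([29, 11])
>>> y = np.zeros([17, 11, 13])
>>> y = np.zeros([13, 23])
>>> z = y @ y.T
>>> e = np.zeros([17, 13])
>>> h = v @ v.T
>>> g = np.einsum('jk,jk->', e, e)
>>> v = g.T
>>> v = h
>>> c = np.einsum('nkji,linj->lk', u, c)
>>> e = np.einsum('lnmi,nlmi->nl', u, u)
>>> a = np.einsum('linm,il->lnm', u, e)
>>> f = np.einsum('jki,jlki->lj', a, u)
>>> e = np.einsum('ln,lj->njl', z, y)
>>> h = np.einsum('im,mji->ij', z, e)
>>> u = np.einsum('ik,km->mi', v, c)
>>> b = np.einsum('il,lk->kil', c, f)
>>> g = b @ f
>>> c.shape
(29, 5)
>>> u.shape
(5, 29)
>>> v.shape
(29, 29)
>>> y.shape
(13, 23)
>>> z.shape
(13, 13)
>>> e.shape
(13, 23, 13)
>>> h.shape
(13, 23)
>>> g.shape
(5, 29, 5)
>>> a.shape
(5, 7, 11)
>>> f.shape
(5, 5)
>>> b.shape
(5, 29, 5)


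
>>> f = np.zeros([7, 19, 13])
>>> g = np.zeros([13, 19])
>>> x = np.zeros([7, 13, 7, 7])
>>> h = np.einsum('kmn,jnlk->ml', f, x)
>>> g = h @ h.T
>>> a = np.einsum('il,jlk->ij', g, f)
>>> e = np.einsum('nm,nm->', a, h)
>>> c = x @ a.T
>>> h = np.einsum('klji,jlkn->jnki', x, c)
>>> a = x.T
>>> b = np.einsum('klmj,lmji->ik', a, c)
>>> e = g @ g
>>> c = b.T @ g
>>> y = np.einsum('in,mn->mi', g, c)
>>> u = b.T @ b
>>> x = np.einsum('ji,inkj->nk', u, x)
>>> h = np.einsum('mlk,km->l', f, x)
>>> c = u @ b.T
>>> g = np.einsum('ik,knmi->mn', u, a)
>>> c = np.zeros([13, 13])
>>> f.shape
(7, 19, 13)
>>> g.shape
(13, 7)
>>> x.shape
(13, 7)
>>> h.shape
(19,)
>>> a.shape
(7, 7, 13, 7)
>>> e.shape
(19, 19)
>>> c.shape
(13, 13)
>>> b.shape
(19, 7)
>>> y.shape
(7, 19)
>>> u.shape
(7, 7)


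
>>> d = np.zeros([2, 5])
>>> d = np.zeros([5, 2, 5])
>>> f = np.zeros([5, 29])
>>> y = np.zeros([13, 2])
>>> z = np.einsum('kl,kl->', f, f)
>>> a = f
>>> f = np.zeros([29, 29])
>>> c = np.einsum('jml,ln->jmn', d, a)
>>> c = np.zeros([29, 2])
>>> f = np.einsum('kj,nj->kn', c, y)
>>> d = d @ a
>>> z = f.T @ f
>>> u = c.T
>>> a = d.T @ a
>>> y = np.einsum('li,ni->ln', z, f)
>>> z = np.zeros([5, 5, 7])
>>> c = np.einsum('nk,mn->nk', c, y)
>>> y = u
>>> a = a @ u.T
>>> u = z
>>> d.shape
(5, 2, 29)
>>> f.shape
(29, 13)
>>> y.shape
(2, 29)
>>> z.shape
(5, 5, 7)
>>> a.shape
(29, 2, 2)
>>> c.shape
(29, 2)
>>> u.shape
(5, 5, 7)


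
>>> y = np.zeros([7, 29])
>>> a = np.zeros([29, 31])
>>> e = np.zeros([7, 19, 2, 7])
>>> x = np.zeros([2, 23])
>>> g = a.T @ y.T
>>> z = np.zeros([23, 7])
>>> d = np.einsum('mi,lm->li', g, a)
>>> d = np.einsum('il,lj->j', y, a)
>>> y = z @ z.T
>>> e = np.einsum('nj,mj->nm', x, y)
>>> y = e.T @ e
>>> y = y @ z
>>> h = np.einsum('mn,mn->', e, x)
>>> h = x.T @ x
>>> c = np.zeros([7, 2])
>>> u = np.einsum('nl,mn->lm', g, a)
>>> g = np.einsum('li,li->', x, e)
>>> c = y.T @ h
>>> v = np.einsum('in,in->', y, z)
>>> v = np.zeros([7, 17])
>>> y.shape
(23, 7)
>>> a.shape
(29, 31)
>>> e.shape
(2, 23)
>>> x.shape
(2, 23)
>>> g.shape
()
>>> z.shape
(23, 7)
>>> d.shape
(31,)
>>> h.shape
(23, 23)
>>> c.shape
(7, 23)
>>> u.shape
(7, 29)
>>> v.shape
(7, 17)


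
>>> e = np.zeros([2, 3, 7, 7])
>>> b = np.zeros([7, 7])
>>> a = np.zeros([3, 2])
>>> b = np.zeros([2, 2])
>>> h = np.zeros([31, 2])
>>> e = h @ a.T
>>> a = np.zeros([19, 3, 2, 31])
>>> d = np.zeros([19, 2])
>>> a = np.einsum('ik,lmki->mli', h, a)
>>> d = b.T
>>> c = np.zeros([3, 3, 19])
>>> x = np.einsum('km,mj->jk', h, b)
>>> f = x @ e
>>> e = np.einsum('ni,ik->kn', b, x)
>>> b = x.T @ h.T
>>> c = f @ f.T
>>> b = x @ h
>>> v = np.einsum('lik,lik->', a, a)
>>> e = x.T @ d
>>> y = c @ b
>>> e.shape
(31, 2)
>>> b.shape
(2, 2)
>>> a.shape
(3, 19, 31)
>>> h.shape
(31, 2)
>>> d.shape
(2, 2)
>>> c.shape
(2, 2)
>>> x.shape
(2, 31)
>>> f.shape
(2, 3)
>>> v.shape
()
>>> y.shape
(2, 2)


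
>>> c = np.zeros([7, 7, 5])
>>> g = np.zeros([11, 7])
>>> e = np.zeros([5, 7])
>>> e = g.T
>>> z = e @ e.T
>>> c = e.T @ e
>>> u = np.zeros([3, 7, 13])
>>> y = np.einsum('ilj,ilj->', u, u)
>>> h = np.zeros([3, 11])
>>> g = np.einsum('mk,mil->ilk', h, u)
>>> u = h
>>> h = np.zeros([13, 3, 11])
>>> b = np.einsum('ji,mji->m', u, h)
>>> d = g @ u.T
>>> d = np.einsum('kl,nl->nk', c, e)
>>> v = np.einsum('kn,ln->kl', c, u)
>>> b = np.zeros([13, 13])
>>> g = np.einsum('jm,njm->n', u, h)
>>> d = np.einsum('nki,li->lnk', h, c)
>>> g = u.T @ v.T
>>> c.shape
(11, 11)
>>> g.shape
(11, 11)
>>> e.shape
(7, 11)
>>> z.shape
(7, 7)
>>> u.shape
(3, 11)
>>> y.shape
()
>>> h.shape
(13, 3, 11)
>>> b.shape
(13, 13)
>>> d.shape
(11, 13, 3)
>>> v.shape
(11, 3)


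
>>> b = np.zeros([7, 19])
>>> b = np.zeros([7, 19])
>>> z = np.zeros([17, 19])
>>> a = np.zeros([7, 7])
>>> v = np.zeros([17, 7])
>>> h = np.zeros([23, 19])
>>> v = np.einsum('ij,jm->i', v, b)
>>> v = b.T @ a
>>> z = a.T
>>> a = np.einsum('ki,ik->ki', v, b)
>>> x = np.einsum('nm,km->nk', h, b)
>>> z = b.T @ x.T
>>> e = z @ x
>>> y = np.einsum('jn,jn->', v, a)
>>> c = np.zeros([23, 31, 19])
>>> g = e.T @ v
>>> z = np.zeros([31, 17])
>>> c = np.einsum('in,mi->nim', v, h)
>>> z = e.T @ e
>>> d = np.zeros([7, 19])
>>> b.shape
(7, 19)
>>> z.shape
(7, 7)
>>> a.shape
(19, 7)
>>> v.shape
(19, 7)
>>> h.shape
(23, 19)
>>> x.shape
(23, 7)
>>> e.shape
(19, 7)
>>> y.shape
()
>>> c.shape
(7, 19, 23)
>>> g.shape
(7, 7)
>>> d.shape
(7, 19)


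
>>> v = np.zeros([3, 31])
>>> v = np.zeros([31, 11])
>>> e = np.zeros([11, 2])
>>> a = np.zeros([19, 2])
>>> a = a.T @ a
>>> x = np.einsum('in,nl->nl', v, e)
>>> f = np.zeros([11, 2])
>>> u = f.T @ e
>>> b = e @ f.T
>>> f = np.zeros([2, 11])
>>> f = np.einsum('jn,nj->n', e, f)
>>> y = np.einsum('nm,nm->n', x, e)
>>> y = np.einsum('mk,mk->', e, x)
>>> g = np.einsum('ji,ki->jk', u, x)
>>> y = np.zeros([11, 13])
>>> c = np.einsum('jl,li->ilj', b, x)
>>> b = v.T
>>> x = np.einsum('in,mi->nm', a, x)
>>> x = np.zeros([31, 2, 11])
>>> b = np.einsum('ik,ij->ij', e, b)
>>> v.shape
(31, 11)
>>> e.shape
(11, 2)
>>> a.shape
(2, 2)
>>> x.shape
(31, 2, 11)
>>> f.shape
(2,)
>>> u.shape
(2, 2)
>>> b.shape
(11, 31)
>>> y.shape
(11, 13)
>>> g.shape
(2, 11)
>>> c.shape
(2, 11, 11)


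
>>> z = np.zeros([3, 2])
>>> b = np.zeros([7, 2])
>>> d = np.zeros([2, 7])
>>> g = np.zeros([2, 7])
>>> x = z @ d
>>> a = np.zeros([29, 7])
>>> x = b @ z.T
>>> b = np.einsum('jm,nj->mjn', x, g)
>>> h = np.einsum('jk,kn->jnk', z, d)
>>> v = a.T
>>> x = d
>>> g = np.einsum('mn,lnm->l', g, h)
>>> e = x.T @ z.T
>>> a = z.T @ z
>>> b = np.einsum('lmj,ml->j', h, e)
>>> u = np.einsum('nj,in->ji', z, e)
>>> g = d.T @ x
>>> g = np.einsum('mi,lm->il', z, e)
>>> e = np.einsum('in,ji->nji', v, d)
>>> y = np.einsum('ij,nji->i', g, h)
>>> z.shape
(3, 2)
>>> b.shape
(2,)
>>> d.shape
(2, 7)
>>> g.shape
(2, 7)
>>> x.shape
(2, 7)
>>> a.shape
(2, 2)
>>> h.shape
(3, 7, 2)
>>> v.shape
(7, 29)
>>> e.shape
(29, 2, 7)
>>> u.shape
(2, 7)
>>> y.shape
(2,)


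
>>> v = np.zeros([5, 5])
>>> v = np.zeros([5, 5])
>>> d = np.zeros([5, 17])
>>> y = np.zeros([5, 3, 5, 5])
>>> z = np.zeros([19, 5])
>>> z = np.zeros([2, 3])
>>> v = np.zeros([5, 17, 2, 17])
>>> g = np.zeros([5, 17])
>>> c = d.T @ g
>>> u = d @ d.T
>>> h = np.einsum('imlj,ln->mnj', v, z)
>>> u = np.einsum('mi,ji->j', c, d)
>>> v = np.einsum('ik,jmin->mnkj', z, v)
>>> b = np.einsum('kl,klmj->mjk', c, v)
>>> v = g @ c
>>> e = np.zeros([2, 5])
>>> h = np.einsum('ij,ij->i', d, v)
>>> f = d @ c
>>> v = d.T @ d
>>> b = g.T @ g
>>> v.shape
(17, 17)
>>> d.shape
(5, 17)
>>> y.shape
(5, 3, 5, 5)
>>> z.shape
(2, 3)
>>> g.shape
(5, 17)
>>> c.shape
(17, 17)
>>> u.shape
(5,)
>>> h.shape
(5,)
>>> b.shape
(17, 17)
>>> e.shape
(2, 5)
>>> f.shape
(5, 17)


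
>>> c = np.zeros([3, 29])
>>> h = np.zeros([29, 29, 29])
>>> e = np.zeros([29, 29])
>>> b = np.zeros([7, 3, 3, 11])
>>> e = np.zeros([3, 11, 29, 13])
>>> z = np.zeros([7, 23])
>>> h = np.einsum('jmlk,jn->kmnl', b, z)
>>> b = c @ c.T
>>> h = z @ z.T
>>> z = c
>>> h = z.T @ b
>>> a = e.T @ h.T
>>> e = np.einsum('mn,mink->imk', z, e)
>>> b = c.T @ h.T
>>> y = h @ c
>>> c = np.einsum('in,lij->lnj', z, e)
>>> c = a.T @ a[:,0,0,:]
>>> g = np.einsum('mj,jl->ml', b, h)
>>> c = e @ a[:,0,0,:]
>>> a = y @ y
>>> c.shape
(11, 3, 29)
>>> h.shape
(29, 3)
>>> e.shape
(11, 3, 13)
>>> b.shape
(29, 29)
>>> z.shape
(3, 29)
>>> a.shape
(29, 29)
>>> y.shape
(29, 29)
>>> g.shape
(29, 3)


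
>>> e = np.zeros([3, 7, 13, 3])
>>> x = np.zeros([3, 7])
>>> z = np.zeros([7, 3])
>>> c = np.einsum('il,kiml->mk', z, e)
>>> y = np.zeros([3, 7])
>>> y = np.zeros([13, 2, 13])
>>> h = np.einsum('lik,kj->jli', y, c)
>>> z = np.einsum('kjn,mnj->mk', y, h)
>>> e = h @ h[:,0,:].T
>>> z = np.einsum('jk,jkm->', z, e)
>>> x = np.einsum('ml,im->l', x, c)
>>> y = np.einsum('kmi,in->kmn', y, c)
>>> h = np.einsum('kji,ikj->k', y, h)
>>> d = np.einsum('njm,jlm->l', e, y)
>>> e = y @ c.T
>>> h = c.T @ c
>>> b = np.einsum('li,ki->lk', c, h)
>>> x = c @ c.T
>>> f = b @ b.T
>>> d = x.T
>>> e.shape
(13, 2, 13)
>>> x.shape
(13, 13)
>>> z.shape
()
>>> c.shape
(13, 3)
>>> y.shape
(13, 2, 3)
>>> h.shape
(3, 3)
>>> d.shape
(13, 13)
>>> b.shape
(13, 3)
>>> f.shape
(13, 13)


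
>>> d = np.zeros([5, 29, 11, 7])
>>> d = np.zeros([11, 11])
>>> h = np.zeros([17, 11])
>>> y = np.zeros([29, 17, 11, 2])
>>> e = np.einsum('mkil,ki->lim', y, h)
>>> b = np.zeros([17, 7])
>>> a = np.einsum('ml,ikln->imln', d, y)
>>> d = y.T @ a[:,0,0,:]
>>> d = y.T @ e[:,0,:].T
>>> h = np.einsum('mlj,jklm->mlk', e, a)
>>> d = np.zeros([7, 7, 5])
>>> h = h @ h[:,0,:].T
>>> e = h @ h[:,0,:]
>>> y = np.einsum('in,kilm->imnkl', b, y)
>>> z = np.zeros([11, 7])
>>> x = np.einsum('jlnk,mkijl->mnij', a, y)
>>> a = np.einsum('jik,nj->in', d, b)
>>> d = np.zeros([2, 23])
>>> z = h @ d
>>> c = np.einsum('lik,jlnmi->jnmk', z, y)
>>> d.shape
(2, 23)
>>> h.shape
(2, 11, 2)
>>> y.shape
(17, 2, 7, 29, 11)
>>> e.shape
(2, 11, 2)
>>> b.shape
(17, 7)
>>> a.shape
(7, 17)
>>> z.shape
(2, 11, 23)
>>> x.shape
(17, 11, 7, 29)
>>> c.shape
(17, 7, 29, 23)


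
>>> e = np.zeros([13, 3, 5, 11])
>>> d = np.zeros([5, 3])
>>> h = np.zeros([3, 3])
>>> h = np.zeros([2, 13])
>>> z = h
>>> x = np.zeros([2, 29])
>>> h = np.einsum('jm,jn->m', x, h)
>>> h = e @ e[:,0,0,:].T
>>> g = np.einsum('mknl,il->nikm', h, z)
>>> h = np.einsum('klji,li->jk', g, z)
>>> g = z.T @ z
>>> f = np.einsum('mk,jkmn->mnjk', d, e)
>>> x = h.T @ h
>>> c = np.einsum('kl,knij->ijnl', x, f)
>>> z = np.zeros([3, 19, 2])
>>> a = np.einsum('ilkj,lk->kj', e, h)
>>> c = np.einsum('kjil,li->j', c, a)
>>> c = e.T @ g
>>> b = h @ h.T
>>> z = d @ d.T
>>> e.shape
(13, 3, 5, 11)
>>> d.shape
(5, 3)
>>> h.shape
(3, 5)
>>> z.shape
(5, 5)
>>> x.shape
(5, 5)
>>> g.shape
(13, 13)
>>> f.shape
(5, 11, 13, 3)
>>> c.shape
(11, 5, 3, 13)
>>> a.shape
(5, 11)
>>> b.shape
(3, 3)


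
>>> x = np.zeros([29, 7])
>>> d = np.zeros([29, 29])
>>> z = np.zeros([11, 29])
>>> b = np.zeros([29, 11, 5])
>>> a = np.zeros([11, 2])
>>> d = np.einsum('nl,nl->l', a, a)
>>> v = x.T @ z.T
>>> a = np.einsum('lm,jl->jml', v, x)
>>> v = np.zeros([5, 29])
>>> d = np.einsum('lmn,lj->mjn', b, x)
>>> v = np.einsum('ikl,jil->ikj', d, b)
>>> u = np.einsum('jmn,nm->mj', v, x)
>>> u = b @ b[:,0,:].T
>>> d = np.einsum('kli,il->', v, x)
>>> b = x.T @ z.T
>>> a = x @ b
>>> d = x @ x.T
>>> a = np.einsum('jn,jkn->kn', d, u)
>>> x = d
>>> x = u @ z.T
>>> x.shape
(29, 11, 11)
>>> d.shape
(29, 29)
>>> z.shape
(11, 29)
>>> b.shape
(7, 11)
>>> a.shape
(11, 29)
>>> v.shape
(11, 7, 29)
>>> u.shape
(29, 11, 29)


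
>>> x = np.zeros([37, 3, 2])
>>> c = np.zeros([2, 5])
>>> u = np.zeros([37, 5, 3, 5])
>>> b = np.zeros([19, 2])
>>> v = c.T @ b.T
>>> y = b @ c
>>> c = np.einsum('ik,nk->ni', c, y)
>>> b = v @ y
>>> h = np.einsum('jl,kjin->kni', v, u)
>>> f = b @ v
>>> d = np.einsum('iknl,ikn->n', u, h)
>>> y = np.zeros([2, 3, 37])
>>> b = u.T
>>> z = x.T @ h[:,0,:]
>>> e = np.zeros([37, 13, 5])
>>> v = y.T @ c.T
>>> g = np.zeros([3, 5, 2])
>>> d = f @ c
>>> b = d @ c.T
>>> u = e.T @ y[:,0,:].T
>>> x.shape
(37, 3, 2)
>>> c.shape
(19, 2)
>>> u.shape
(5, 13, 2)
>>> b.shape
(5, 19)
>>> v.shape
(37, 3, 19)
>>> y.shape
(2, 3, 37)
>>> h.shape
(37, 5, 3)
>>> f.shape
(5, 19)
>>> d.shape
(5, 2)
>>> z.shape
(2, 3, 3)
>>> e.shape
(37, 13, 5)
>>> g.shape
(3, 5, 2)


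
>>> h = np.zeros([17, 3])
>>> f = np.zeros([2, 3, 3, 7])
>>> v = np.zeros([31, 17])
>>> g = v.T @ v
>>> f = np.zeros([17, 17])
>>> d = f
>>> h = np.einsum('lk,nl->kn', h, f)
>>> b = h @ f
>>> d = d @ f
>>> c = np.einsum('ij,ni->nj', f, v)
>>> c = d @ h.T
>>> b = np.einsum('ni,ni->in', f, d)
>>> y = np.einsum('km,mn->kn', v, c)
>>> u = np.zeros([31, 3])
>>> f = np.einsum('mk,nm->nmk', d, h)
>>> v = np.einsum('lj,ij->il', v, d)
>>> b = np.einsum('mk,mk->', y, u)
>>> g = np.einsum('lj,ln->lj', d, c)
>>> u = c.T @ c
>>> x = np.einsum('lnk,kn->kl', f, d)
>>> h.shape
(3, 17)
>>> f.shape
(3, 17, 17)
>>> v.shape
(17, 31)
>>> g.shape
(17, 17)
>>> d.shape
(17, 17)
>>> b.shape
()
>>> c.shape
(17, 3)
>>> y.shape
(31, 3)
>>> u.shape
(3, 3)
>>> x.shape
(17, 3)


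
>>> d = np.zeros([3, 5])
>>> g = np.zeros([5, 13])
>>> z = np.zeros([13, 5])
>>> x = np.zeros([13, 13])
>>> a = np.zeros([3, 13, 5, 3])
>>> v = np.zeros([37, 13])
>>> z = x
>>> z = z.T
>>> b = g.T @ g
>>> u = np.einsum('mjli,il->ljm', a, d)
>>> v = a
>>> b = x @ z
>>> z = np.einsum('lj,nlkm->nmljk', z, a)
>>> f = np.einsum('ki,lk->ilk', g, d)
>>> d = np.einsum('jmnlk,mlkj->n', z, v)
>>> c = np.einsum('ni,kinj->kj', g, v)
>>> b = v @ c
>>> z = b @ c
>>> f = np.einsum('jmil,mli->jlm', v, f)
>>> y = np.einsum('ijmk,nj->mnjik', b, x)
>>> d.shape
(13,)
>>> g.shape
(5, 13)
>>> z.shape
(3, 13, 5, 3)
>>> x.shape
(13, 13)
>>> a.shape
(3, 13, 5, 3)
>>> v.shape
(3, 13, 5, 3)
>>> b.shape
(3, 13, 5, 3)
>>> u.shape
(5, 13, 3)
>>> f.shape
(3, 3, 13)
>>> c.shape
(3, 3)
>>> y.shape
(5, 13, 13, 3, 3)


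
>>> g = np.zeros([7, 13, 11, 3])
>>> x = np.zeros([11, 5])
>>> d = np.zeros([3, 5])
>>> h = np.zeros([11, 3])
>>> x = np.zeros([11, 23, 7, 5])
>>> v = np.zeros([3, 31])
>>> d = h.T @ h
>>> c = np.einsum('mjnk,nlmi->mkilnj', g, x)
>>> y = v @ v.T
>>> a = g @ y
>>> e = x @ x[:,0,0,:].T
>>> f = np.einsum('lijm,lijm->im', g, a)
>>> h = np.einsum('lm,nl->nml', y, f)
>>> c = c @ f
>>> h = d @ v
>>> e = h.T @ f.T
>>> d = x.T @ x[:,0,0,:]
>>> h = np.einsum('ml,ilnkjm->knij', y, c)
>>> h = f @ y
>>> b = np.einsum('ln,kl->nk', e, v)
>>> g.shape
(7, 13, 11, 3)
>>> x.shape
(11, 23, 7, 5)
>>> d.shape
(5, 7, 23, 5)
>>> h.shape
(13, 3)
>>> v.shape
(3, 31)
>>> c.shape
(7, 3, 5, 23, 11, 3)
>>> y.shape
(3, 3)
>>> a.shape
(7, 13, 11, 3)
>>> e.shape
(31, 13)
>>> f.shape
(13, 3)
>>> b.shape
(13, 3)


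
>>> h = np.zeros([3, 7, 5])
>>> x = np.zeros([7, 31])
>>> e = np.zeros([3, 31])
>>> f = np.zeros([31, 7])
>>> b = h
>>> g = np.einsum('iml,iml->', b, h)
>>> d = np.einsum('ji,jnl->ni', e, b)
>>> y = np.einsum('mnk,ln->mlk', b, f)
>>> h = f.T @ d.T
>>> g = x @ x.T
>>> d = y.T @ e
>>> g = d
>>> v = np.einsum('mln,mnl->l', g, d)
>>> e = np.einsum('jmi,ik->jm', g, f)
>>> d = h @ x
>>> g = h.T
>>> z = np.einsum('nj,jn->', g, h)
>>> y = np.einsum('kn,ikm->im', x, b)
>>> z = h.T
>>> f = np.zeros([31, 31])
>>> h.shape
(7, 7)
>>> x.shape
(7, 31)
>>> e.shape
(5, 31)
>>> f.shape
(31, 31)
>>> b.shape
(3, 7, 5)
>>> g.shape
(7, 7)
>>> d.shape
(7, 31)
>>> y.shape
(3, 5)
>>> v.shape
(31,)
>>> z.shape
(7, 7)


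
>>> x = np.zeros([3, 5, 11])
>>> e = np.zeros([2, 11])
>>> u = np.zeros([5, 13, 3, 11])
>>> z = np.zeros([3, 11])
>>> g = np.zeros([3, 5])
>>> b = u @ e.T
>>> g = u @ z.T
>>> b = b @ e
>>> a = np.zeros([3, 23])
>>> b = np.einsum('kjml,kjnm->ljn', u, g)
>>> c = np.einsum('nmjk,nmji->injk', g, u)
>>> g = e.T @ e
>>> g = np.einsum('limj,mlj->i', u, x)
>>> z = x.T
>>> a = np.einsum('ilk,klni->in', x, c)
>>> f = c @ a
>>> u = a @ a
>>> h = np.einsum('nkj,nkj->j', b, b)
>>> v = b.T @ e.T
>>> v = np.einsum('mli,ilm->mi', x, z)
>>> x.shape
(3, 5, 11)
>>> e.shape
(2, 11)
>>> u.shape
(3, 3)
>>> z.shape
(11, 5, 3)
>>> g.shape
(13,)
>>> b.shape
(11, 13, 3)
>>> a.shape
(3, 3)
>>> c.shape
(11, 5, 3, 3)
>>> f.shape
(11, 5, 3, 3)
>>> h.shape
(3,)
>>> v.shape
(3, 11)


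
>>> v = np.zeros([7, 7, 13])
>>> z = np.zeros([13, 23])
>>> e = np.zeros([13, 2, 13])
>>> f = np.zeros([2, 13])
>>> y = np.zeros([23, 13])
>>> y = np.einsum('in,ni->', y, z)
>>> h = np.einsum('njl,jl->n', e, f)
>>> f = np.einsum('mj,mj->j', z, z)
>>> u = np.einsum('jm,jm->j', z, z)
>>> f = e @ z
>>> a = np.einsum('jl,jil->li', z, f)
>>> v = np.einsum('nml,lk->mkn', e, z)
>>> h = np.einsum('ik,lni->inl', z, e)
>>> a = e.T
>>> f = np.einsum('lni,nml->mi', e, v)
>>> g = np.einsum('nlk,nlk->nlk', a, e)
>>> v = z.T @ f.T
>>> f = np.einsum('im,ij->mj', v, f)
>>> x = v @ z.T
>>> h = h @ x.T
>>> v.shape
(23, 23)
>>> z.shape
(13, 23)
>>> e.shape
(13, 2, 13)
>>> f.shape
(23, 13)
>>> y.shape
()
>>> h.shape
(13, 2, 23)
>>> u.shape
(13,)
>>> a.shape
(13, 2, 13)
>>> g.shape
(13, 2, 13)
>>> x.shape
(23, 13)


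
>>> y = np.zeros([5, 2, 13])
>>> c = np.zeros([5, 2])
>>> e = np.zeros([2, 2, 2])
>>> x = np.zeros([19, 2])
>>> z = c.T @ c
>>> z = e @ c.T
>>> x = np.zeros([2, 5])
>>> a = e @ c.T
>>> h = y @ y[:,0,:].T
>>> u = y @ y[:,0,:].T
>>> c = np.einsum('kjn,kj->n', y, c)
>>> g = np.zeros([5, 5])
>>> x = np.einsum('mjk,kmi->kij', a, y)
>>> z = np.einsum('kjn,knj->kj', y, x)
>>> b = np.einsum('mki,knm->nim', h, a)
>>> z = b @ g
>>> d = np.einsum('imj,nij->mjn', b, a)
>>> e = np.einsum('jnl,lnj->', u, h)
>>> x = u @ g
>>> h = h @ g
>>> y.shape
(5, 2, 13)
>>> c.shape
(13,)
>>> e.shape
()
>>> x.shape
(5, 2, 5)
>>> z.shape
(2, 5, 5)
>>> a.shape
(2, 2, 5)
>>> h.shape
(5, 2, 5)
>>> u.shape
(5, 2, 5)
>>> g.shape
(5, 5)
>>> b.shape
(2, 5, 5)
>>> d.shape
(5, 5, 2)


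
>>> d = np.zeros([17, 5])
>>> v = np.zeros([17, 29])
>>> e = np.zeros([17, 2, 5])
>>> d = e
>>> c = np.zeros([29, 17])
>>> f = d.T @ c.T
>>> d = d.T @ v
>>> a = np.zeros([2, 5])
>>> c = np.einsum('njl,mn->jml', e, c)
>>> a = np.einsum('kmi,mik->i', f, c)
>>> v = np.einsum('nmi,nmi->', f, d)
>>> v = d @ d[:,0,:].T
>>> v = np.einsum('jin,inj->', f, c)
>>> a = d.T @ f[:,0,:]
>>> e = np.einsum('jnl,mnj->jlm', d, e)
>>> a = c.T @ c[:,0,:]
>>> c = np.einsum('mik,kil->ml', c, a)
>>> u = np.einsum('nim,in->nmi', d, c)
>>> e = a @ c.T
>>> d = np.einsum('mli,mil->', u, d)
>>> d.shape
()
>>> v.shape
()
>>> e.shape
(5, 29, 2)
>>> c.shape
(2, 5)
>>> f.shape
(5, 2, 29)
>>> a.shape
(5, 29, 5)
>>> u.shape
(5, 29, 2)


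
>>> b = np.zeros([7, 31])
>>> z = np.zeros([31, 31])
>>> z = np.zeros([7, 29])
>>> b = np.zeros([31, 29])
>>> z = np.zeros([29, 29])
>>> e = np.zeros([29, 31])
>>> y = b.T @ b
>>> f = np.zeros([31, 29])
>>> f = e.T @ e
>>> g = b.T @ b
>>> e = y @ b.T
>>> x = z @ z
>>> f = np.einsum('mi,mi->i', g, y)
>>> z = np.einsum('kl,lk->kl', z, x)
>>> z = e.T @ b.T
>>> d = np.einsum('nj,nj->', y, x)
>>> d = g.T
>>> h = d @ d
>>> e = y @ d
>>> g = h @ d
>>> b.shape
(31, 29)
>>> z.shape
(31, 31)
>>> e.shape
(29, 29)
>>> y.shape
(29, 29)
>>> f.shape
(29,)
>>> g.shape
(29, 29)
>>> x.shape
(29, 29)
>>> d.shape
(29, 29)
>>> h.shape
(29, 29)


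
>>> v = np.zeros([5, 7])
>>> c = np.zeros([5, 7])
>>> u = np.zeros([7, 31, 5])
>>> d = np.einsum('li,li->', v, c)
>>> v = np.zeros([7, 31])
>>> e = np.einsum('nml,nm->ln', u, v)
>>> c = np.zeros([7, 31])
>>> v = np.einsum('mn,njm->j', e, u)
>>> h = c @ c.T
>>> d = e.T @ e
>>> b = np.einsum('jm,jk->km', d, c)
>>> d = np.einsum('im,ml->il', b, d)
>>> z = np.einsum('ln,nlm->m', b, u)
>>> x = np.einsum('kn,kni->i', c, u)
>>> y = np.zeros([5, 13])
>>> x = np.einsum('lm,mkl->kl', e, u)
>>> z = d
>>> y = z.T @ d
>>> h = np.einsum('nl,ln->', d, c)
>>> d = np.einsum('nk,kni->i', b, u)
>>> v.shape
(31,)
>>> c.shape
(7, 31)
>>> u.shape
(7, 31, 5)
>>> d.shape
(5,)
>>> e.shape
(5, 7)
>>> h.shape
()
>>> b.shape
(31, 7)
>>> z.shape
(31, 7)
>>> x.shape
(31, 5)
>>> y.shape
(7, 7)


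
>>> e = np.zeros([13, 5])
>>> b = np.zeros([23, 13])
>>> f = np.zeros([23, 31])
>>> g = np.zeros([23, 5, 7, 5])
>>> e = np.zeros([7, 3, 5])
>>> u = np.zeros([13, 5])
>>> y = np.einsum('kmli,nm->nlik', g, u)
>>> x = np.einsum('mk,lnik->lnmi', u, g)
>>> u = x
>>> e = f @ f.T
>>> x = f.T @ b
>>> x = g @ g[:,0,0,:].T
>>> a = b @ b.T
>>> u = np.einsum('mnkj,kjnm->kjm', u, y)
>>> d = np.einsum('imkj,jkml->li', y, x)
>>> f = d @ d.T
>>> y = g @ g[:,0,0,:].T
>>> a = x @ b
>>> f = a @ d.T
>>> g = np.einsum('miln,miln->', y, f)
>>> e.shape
(23, 23)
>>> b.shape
(23, 13)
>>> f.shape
(23, 5, 7, 23)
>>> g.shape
()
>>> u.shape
(13, 7, 23)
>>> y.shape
(23, 5, 7, 23)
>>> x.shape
(23, 5, 7, 23)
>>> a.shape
(23, 5, 7, 13)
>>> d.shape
(23, 13)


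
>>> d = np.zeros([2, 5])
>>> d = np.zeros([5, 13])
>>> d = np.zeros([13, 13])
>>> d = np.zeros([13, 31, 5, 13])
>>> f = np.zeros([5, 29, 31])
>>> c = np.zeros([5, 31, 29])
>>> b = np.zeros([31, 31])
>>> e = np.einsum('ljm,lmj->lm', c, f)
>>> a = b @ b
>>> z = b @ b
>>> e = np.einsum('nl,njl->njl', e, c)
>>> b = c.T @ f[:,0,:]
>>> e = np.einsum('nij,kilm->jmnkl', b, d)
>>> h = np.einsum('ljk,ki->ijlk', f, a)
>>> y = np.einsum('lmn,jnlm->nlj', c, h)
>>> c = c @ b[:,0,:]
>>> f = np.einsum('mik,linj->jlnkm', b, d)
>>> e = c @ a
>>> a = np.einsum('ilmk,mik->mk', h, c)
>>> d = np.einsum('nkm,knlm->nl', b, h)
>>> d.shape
(29, 5)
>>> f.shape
(13, 13, 5, 31, 29)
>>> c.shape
(5, 31, 31)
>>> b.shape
(29, 31, 31)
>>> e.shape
(5, 31, 31)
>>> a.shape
(5, 31)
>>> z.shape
(31, 31)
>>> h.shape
(31, 29, 5, 31)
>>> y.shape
(29, 5, 31)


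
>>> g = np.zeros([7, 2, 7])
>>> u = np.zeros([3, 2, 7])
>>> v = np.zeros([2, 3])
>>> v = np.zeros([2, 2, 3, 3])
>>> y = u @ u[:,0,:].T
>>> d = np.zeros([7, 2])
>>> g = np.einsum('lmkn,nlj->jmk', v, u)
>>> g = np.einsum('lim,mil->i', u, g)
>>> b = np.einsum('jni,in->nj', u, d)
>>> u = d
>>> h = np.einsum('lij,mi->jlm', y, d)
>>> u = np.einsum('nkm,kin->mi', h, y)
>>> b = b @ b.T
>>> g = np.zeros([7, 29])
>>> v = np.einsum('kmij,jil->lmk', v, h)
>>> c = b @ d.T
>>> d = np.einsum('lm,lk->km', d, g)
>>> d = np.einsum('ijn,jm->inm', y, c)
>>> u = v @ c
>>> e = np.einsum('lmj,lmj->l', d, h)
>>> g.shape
(7, 29)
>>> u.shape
(7, 2, 7)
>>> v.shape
(7, 2, 2)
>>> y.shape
(3, 2, 3)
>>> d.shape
(3, 3, 7)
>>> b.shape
(2, 2)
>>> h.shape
(3, 3, 7)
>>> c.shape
(2, 7)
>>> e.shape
(3,)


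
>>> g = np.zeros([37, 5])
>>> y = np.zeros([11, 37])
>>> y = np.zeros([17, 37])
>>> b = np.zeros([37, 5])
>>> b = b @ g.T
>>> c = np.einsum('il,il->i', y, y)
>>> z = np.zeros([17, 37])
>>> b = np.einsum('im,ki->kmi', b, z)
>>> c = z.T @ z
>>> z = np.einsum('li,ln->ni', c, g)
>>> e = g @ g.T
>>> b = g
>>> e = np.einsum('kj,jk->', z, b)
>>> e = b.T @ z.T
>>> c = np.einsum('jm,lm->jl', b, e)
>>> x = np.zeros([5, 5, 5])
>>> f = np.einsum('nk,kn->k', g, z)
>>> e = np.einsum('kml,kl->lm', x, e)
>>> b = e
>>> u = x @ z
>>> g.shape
(37, 5)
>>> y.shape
(17, 37)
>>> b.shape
(5, 5)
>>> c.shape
(37, 5)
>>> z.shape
(5, 37)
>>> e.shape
(5, 5)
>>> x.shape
(5, 5, 5)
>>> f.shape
(5,)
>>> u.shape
(5, 5, 37)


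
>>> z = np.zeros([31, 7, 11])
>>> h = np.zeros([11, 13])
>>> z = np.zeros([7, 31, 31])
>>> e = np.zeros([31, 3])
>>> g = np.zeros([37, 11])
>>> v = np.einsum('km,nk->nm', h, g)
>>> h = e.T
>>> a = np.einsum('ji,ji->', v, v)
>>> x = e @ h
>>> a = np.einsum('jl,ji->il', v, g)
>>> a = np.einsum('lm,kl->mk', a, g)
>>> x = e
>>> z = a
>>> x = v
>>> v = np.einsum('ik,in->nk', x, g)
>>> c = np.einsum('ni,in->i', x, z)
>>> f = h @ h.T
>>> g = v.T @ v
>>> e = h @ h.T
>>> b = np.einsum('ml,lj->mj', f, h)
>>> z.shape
(13, 37)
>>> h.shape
(3, 31)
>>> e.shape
(3, 3)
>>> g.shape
(13, 13)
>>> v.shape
(11, 13)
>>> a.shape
(13, 37)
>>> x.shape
(37, 13)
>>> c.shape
(13,)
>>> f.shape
(3, 3)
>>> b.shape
(3, 31)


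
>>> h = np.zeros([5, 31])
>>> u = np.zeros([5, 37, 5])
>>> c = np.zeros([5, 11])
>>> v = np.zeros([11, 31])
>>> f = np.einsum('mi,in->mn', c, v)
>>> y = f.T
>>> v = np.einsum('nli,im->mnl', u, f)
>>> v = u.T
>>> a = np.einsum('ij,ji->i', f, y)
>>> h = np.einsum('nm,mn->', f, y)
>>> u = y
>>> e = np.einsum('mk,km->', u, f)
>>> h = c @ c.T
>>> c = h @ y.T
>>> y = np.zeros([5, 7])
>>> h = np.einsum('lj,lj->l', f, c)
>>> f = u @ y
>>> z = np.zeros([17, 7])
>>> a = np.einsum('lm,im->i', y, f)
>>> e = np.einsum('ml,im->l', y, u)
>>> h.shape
(5,)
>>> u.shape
(31, 5)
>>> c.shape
(5, 31)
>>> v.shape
(5, 37, 5)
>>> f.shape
(31, 7)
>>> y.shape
(5, 7)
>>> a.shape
(31,)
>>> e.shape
(7,)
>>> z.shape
(17, 7)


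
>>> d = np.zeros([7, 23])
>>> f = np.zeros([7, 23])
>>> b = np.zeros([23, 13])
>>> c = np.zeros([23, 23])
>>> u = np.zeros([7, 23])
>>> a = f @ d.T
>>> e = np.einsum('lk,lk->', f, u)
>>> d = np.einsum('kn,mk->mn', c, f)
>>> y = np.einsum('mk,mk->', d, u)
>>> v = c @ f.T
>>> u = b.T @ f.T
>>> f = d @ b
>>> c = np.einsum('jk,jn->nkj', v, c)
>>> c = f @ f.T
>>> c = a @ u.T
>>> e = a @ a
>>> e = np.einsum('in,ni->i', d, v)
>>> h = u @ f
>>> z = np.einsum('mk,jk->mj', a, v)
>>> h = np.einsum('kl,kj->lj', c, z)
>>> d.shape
(7, 23)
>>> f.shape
(7, 13)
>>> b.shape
(23, 13)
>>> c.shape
(7, 13)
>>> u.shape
(13, 7)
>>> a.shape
(7, 7)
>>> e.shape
(7,)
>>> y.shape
()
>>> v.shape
(23, 7)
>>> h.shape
(13, 23)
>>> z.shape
(7, 23)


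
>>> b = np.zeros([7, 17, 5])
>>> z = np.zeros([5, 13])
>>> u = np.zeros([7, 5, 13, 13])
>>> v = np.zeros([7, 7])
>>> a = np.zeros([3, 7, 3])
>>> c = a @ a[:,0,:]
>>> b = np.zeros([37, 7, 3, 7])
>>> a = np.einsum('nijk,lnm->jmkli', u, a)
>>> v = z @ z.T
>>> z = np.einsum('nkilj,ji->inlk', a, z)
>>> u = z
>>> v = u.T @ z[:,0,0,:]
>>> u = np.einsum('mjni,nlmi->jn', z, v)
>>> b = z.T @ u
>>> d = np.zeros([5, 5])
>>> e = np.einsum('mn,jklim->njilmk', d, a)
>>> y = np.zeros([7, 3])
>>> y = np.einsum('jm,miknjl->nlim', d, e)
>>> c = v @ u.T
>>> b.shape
(3, 3, 13, 3)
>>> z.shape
(13, 13, 3, 3)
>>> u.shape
(13, 3)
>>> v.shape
(3, 3, 13, 3)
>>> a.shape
(13, 3, 13, 3, 5)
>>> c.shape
(3, 3, 13, 13)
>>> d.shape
(5, 5)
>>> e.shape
(5, 13, 3, 13, 5, 3)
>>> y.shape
(13, 3, 13, 5)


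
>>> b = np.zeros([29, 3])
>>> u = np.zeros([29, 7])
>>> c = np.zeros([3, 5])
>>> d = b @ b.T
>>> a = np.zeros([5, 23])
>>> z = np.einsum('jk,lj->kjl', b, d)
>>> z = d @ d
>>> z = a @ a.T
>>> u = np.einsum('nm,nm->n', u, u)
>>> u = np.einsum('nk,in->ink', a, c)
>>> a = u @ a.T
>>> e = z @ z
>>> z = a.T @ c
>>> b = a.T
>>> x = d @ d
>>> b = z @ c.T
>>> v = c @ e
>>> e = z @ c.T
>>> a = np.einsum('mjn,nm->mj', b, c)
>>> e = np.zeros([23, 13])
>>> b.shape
(5, 5, 3)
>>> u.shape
(3, 5, 23)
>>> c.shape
(3, 5)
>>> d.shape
(29, 29)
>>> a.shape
(5, 5)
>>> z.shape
(5, 5, 5)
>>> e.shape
(23, 13)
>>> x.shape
(29, 29)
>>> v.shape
(3, 5)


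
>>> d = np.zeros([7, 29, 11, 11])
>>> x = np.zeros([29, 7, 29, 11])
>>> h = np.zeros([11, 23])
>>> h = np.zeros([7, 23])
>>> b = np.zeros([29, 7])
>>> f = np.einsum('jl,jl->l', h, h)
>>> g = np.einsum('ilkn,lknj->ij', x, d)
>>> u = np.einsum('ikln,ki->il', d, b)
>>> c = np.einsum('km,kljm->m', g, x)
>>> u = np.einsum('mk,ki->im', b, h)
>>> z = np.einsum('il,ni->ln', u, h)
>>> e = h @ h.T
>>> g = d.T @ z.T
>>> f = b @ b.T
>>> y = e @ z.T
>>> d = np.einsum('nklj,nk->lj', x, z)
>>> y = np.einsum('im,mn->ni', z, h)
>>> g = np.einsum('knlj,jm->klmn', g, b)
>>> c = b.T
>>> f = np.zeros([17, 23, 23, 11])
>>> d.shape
(29, 11)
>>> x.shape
(29, 7, 29, 11)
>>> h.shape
(7, 23)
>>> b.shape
(29, 7)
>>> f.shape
(17, 23, 23, 11)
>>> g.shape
(11, 29, 7, 11)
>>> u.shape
(23, 29)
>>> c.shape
(7, 29)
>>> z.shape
(29, 7)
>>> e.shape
(7, 7)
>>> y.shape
(23, 29)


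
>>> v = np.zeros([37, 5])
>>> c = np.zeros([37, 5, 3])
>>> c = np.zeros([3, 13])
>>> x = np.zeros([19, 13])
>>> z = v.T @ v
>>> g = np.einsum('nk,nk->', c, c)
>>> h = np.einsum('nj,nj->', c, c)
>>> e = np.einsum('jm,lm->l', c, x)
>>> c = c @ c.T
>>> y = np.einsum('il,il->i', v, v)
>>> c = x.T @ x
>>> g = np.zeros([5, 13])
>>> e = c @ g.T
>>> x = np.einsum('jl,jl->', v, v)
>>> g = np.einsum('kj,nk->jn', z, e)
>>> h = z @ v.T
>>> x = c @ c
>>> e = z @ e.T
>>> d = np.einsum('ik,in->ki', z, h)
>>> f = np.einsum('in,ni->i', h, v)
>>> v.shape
(37, 5)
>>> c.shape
(13, 13)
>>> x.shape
(13, 13)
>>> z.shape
(5, 5)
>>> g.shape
(5, 13)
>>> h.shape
(5, 37)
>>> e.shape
(5, 13)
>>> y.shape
(37,)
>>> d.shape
(5, 5)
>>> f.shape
(5,)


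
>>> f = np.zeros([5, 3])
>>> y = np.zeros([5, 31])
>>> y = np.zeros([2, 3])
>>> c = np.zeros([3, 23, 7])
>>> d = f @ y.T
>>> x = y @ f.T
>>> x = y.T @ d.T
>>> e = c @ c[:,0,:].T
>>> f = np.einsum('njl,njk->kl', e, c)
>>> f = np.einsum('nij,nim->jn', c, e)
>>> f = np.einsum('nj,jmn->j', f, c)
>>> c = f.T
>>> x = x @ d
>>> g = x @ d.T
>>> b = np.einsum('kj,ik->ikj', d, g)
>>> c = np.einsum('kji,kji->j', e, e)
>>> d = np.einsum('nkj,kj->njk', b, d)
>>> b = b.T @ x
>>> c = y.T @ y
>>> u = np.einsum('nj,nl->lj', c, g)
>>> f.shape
(3,)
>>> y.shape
(2, 3)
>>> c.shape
(3, 3)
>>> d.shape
(3, 2, 5)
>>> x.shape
(3, 2)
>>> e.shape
(3, 23, 3)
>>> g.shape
(3, 5)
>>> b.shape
(2, 5, 2)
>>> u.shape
(5, 3)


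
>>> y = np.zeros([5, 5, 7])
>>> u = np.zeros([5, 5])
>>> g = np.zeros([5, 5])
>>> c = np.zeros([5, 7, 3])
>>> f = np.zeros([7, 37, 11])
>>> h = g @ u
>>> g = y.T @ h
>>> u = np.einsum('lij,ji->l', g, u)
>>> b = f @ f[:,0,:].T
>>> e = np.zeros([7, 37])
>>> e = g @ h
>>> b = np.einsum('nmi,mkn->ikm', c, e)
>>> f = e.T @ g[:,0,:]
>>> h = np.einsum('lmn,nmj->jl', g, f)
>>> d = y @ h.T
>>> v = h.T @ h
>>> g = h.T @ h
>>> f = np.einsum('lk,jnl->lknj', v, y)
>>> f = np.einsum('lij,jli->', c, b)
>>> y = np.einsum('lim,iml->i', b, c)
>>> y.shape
(5,)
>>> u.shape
(7,)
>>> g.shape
(7, 7)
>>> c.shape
(5, 7, 3)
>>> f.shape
()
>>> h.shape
(5, 7)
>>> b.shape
(3, 5, 7)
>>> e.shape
(7, 5, 5)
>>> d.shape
(5, 5, 5)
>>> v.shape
(7, 7)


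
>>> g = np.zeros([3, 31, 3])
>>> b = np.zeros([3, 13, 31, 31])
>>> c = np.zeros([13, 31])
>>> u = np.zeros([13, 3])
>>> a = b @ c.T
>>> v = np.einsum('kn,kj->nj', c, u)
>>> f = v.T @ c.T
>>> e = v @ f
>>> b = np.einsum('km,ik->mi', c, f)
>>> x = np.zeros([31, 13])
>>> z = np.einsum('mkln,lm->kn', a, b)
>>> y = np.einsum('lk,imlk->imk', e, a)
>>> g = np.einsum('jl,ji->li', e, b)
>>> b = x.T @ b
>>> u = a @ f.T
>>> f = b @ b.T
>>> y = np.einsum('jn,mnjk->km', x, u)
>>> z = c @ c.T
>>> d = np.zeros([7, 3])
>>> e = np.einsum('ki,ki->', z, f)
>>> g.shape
(13, 3)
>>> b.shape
(13, 3)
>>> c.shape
(13, 31)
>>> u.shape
(3, 13, 31, 3)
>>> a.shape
(3, 13, 31, 13)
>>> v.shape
(31, 3)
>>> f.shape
(13, 13)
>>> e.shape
()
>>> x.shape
(31, 13)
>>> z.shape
(13, 13)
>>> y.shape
(3, 3)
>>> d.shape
(7, 3)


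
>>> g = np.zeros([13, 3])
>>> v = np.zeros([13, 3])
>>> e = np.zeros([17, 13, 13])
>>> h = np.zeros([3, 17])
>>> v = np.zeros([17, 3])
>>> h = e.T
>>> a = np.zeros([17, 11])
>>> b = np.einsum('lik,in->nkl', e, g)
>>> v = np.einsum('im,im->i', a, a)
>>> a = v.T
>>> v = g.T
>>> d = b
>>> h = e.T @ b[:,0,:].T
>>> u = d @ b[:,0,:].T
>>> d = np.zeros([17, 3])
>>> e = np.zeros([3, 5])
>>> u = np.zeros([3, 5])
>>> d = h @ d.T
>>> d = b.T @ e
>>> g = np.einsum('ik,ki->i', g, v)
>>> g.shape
(13,)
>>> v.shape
(3, 13)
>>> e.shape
(3, 5)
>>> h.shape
(13, 13, 3)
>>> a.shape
(17,)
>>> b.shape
(3, 13, 17)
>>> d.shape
(17, 13, 5)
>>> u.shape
(3, 5)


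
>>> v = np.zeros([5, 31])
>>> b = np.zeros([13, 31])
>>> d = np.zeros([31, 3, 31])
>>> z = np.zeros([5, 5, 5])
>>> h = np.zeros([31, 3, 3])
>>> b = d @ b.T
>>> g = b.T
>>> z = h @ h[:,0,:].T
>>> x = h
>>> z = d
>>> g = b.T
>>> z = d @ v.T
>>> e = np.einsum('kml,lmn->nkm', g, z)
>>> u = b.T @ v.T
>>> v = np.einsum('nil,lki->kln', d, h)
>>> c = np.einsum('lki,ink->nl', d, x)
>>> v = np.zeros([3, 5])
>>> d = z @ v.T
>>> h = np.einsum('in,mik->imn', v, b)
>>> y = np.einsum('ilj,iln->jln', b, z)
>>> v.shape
(3, 5)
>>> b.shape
(31, 3, 13)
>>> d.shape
(31, 3, 3)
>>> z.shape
(31, 3, 5)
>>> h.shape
(3, 31, 5)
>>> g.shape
(13, 3, 31)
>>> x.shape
(31, 3, 3)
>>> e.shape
(5, 13, 3)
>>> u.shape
(13, 3, 5)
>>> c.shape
(3, 31)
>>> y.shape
(13, 3, 5)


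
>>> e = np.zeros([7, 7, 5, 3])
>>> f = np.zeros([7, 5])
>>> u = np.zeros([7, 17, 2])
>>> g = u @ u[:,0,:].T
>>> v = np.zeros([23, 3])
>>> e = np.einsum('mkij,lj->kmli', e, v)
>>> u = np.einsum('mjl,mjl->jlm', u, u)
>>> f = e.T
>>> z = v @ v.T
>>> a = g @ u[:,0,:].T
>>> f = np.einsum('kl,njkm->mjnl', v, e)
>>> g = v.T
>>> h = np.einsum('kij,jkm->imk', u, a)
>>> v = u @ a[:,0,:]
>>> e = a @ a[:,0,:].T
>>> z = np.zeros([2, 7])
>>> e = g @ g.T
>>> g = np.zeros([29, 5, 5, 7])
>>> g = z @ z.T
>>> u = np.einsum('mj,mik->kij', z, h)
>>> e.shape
(3, 3)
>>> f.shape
(5, 7, 7, 3)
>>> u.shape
(17, 17, 7)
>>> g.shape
(2, 2)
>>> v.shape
(17, 2, 17)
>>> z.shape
(2, 7)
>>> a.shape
(7, 17, 17)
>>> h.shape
(2, 17, 17)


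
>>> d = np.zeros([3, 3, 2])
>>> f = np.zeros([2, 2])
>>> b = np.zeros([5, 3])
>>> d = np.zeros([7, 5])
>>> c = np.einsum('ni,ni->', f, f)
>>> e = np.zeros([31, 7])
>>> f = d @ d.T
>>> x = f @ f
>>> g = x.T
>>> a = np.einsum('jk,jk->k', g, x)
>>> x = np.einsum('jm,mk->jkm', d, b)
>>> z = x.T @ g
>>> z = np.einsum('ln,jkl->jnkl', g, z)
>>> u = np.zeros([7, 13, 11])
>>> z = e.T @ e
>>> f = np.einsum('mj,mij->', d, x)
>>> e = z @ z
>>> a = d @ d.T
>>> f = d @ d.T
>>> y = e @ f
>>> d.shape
(7, 5)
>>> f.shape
(7, 7)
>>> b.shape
(5, 3)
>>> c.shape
()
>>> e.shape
(7, 7)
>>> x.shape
(7, 3, 5)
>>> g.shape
(7, 7)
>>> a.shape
(7, 7)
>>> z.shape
(7, 7)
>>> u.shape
(7, 13, 11)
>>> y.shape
(7, 7)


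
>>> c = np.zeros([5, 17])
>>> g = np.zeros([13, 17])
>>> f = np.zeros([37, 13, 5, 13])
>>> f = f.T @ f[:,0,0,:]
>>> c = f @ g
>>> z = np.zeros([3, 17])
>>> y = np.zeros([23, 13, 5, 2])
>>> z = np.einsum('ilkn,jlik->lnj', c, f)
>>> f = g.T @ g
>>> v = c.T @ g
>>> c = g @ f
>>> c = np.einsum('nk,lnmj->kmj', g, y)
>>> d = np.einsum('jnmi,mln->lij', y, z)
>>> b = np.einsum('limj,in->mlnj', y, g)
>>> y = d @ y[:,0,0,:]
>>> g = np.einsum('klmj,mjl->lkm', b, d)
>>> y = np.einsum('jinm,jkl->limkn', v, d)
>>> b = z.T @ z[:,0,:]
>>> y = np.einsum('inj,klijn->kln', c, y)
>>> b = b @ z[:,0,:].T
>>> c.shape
(17, 5, 2)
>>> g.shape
(23, 5, 17)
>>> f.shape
(17, 17)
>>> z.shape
(5, 17, 13)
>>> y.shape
(23, 13, 5)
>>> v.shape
(17, 13, 5, 17)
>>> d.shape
(17, 2, 23)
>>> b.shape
(13, 17, 5)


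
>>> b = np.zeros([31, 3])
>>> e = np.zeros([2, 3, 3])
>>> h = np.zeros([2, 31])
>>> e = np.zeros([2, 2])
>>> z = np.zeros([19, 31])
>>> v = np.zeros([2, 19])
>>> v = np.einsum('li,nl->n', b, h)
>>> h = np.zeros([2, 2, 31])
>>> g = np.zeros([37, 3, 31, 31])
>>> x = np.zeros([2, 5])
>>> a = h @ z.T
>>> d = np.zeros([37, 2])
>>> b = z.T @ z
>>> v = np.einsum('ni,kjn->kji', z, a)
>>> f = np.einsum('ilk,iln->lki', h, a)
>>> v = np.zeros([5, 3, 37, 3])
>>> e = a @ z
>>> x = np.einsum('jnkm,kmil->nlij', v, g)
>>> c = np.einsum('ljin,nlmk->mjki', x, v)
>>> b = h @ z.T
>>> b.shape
(2, 2, 19)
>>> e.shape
(2, 2, 31)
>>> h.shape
(2, 2, 31)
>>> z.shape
(19, 31)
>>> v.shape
(5, 3, 37, 3)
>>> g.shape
(37, 3, 31, 31)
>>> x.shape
(3, 31, 31, 5)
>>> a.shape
(2, 2, 19)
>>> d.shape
(37, 2)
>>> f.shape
(2, 31, 2)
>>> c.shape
(37, 31, 3, 31)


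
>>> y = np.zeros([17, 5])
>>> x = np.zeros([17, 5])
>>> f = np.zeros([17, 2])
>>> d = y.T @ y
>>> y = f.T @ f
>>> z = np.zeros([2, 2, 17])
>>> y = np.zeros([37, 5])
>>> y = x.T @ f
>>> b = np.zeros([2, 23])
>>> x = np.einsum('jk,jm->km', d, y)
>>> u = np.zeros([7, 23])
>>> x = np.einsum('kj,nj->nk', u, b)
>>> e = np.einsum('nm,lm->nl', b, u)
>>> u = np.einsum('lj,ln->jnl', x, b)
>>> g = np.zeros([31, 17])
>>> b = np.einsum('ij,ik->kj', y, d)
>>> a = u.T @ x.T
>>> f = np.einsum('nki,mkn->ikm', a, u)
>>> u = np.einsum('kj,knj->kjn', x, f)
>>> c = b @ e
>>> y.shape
(5, 2)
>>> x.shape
(2, 7)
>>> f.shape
(2, 23, 7)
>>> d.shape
(5, 5)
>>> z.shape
(2, 2, 17)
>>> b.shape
(5, 2)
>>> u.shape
(2, 7, 23)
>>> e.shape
(2, 7)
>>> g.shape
(31, 17)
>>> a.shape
(2, 23, 2)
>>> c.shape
(5, 7)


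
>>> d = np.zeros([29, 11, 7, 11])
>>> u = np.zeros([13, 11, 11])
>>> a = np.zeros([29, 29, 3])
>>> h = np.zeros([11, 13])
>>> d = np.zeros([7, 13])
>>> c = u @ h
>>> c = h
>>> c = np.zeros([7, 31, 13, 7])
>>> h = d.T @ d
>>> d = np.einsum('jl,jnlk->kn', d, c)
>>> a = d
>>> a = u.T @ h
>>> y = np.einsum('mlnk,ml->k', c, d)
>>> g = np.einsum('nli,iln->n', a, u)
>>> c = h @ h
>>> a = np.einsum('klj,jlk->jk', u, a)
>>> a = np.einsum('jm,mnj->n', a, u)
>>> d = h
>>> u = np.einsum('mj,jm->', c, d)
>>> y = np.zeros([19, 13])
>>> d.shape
(13, 13)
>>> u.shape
()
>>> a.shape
(11,)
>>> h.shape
(13, 13)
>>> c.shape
(13, 13)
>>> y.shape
(19, 13)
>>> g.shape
(11,)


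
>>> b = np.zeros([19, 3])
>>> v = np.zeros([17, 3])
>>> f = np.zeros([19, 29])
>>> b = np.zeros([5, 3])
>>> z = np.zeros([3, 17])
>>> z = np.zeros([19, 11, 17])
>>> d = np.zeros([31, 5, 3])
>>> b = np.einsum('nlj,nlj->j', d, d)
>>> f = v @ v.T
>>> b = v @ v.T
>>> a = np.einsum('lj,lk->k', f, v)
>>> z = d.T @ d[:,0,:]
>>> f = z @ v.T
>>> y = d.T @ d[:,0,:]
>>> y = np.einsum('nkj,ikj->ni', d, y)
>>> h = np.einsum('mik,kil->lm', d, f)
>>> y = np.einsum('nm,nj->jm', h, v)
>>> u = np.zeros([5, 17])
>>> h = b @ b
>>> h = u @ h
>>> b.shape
(17, 17)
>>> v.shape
(17, 3)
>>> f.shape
(3, 5, 17)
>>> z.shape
(3, 5, 3)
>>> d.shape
(31, 5, 3)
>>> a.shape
(3,)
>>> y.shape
(3, 31)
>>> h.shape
(5, 17)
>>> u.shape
(5, 17)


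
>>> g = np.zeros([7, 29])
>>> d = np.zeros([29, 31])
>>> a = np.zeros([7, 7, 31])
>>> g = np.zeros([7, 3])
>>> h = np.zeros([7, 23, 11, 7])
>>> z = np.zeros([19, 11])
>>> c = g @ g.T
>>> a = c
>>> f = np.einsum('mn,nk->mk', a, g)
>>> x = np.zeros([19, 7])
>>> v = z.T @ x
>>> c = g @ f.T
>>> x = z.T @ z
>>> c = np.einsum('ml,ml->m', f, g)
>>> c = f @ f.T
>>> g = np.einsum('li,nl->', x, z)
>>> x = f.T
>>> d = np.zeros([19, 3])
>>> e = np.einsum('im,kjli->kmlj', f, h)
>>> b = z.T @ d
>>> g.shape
()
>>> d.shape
(19, 3)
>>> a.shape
(7, 7)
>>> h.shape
(7, 23, 11, 7)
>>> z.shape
(19, 11)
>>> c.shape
(7, 7)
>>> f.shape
(7, 3)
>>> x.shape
(3, 7)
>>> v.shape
(11, 7)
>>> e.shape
(7, 3, 11, 23)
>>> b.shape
(11, 3)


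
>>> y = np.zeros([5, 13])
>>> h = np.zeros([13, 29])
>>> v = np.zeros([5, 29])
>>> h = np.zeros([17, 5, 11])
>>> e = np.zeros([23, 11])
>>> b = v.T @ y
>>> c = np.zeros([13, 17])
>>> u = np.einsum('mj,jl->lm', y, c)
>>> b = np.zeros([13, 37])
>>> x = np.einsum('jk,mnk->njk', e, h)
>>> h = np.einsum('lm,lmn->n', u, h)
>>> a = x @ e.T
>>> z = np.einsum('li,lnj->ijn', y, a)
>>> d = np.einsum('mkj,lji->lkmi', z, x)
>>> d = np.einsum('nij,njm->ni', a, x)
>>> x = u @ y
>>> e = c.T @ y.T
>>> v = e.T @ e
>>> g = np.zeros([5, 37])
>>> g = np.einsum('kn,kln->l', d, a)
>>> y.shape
(5, 13)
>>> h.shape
(11,)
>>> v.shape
(5, 5)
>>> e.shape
(17, 5)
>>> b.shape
(13, 37)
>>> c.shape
(13, 17)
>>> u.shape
(17, 5)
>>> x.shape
(17, 13)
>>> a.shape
(5, 23, 23)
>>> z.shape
(13, 23, 23)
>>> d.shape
(5, 23)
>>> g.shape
(23,)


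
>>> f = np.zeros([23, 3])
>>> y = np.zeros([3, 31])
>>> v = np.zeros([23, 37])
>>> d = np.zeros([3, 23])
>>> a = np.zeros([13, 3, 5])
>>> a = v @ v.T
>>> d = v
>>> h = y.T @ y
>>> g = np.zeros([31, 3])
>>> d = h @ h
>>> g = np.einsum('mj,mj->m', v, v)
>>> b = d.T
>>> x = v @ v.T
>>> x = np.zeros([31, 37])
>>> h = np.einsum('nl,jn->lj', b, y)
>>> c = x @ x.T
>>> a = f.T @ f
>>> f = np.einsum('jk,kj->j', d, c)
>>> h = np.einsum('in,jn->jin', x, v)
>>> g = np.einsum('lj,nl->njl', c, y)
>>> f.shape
(31,)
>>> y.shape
(3, 31)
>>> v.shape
(23, 37)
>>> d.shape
(31, 31)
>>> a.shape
(3, 3)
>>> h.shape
(23, 31, 37)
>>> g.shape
(3, 31, 31)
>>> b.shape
(31, 31)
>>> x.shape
(31, 37)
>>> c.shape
(31, 31)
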